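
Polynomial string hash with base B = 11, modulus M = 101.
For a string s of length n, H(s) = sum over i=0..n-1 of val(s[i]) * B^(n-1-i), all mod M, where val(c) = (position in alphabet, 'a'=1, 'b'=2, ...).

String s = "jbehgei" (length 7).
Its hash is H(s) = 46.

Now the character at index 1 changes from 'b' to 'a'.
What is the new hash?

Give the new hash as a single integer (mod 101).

Answer: 90

Derivation:
val('b') = 2, val('a') = 1
Position k = 1, exponent = n-1-k = 5
B^5 mod M = 11^5 mod 101 = 57
Delta = (1 - 2) * 57 mod 101 = 44
New hash = (46 + 44) mod 101 = 90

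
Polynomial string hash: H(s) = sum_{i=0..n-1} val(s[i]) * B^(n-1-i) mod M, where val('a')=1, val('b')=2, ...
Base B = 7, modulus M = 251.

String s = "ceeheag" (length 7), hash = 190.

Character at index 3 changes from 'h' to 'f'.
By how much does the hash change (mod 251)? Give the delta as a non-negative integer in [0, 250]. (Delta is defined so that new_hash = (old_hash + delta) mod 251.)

Delta formula: (val(new) - val(old)) * B^(n-1-k) mod M
  val('f') - val('h') = 6 - 8 = -2
  B^(n-1-k) = 7^3 mod 251 = 92
  Delta = -2 * 92 mod 251 = 67

Answer: 67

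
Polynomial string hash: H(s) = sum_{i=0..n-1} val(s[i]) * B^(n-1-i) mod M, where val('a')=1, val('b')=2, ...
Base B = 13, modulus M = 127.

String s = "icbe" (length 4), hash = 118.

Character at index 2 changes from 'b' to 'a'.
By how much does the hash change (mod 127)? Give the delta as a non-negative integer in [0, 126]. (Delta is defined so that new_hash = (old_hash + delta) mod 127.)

Answer: 114

Derivation:
Delta formula: (val(new) - val(old)) * B^(n-1-k) mod M
  val('a') - val('b') = 1 - 2 = -1
  B^(n-1-k) = 13^1 mod 127 = 13
  Delta = -1 * 13 mod 127 = 114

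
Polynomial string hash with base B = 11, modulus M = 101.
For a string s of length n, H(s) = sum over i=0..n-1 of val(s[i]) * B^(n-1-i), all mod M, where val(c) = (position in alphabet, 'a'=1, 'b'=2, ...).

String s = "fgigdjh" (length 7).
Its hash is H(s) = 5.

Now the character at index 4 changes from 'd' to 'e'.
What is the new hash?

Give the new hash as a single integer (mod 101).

val('d') = 4, val('e') = 5
Position k = 4, exponent = n-1-k = 2
B^2 mod M = 11^2 mod 101 = 20
Delta = (5 - 4) * 20 mod 101 = 20
New hash = (5 + 20) mod 101 = 25

Answer: 25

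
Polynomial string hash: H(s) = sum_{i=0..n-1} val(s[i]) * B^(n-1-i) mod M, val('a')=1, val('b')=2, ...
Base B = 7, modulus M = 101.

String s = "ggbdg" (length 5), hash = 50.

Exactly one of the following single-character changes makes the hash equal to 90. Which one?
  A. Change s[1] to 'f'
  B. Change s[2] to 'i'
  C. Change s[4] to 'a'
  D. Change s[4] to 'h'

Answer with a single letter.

Option A: s[1]='g'->'f', delta=(6-7)*7^3 mod 101 = 61, hash=50+61 mod 101 = 10
Option B: s[2]='b'->'i', delta=(9-2)*7^2 mod 101 = 40, hash=50+40 mod 101 = 90 <-- target
Option C: s[4]='g'->'a', delta=(1-7)*7^0 mod 101 = 95, hash=50+95 mod 101 = 44
Option D: s[4]='g'->'h', delta=(8-7)*7^0 mod 101 = 1, hash=50+1 mod 101 = 51

Answer: B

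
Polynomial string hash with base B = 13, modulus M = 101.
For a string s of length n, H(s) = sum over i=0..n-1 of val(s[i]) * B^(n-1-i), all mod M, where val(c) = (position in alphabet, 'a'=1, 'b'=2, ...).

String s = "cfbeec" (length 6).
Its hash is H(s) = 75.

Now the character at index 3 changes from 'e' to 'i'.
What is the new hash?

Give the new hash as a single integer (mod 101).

Answer: 44

Derivation:
val('e') = 5, val('i') = 9
Position k = 3, exponent = n-1-k = 2
B^2 mod M = 13^2 mod 101 = 68
Delta = (9 - 5) * 68 mod 101 = 70
New hash = (75 + 70) mod 101 = 44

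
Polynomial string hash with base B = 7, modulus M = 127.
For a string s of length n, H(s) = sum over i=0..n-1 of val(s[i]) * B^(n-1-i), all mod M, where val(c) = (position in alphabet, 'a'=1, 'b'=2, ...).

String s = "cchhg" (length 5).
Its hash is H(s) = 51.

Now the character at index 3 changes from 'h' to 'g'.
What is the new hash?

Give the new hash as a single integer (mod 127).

val('h') = 8, val('g') = 7
Position k = 3, exponent = n-1-k = 1
B^1 mod M = 7^1 mod 127 = 7
Delta = (7 - 8) * 7 mod 127 = 120
New hash = (51 + 120) mod 127 = 44

Answer: 44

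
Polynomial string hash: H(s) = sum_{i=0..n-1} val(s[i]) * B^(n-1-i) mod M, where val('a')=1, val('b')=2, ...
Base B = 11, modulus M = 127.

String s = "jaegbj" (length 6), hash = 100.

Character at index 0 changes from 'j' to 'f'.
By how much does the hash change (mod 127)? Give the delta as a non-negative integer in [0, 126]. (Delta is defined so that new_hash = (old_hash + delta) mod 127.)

Answer: 67

Derivation:
Delta formula: (val(new) - val(old)) * B^(n-1-k) mod M
  val('f') - val('j') = 6 - 10 = -4
  B^(n-1-k) = 11^5 mod 127 = 15
  Delta = -4 * 15 mod 127 = 67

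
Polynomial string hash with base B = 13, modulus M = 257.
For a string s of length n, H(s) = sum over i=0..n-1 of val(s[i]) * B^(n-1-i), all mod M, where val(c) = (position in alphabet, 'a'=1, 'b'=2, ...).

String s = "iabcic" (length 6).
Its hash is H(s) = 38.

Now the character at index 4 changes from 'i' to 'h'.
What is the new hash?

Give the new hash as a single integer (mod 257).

Answer: 25

Derivation:
val('i') = 9, val('h') = 8
Position k = 4, exponent = n-1-k = 1
B^1 mod M = 13^1 mod 257 = 13
Delta = (8 - 9) * 13 mod 257 = 244
New hash = (38 + 244) mod 257 = 25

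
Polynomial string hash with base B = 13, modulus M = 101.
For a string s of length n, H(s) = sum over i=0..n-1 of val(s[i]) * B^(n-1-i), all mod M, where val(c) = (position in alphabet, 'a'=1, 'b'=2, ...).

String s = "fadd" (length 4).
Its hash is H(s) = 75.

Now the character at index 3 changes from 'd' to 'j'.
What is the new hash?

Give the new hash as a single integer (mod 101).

Answer: 81

Derivation:
val('d') = 4, val('j') = 10
Position k = 3, exponent = n-1-k = 0
B^0 mod M = 13^0 mod 101 = 1
Delta = (10 - 4) * 1 mod 101 = 6
New hash = (75 + 6) mod 101 = 81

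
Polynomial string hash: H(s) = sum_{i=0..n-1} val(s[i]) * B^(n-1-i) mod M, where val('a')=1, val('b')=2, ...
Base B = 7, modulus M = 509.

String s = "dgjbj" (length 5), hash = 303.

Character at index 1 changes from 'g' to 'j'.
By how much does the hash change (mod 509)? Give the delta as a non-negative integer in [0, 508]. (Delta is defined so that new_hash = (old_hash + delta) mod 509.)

Delta formula: (val(new) - val(old)) * B^(n-1-k) mod M
  val('j') - val('g') = 10 - 7 = 3
  B^(n-1-k) = 7^3 mod 509 = 343
  Delta = 3 * 343 mod 509 = 11

Answer: 11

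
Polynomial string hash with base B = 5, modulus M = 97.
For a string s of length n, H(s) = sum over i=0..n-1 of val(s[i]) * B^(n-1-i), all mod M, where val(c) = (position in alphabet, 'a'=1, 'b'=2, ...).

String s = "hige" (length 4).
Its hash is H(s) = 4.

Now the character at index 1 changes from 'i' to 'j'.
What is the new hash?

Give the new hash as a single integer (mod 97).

val('i') = 9, val('j') = 10
Position k = 1, exponent = n-1-k = 2
B^2 mod M = 5^2 mod 97 = 25
Delta = (10 - 9) * 25 mod 97 = 25
New hash = (4 + 25) mod 97 = 29

Answer: 29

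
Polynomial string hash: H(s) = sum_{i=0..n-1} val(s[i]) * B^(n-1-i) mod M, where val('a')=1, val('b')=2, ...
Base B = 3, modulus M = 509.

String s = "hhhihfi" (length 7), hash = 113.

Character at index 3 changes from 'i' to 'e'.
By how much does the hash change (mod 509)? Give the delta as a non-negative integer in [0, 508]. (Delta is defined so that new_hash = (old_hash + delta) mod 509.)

Answer: 401

Derivation:
Delta formula: (val(new) - val(old)) * B^(n-1-k) mod M
  val('e') - val('i') = 5 - 9 = -4
  B^(n-1-k) = 3^3 mod 509 = 27
  Delta = -4 * 27 mod 509 = 401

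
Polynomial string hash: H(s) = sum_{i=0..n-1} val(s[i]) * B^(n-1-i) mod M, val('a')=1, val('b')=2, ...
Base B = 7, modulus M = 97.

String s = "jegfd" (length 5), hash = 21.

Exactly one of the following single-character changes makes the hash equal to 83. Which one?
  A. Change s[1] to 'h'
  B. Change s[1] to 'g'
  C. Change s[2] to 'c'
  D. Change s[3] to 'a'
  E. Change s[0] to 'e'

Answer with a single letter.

Option A: s[1]='e'->'h', delta=(8-5)*7^3 mod 97 = 59, hash=21+59 mod 97 = 80
Option B: s[1]='e'->'g', delta=(7-5)*7^3 mod 97 = 7, hash=21+7 mod 97 = 28
Option C: s[2]='g'->'c', delta=(3-7)*7^2 mod 97 = 95, hash=21+95 mod 97 = 19
Option D: s[3]='f'->'a', delta=(1-6)*7^1 mod 97 = 62, hash=21+62 mod 97 = 83 <-- target
Option E: s[0]='j'->'e', delta=(5-10)*7^4 mod 97 = 23, hash=21+23 mod 97 = 44

Answer: D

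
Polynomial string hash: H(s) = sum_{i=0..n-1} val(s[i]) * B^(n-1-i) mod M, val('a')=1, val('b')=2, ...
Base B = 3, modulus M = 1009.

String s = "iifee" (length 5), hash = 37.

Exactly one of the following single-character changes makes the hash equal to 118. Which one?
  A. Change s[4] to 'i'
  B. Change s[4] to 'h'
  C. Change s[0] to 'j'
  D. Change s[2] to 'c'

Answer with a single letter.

Answer: C

Derivation:
Option A: s[4]='e'->'i', delta=(9-5)*3^0 mod 1009 = 4, hash=37+4 mod 1009 = 41
Option B: s[4]='e'->'h', delta=(8-5)*3^0 mod 1009 = 3, hash=37+3 mod 1009 = 40
Option C: s[0]='i'->'j', delta=(10-9)*3^4 mod 1009 = 81, hash=37+81 mod 1009 = 118 <-- target
Option D: s[2]='f'->'c', delta=(3-6)*3^2 mod 1009 = 982, hash=37+982 mod 1009 = 10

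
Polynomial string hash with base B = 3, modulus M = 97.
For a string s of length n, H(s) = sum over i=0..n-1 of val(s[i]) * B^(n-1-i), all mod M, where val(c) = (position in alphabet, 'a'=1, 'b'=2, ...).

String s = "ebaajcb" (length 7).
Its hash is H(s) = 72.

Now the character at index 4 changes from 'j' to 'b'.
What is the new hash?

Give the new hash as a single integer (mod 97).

Answer: 0

Derivation:
val('j') = 10, val('b') = 2
Position k = 4, exponent = n-1-k = 2
B^2 mod M = 3^2 mod 97 = 9
Delta = (2 - 10) * 9 mod 97 = 25
New hash = (72 + 25) mod 97 = 0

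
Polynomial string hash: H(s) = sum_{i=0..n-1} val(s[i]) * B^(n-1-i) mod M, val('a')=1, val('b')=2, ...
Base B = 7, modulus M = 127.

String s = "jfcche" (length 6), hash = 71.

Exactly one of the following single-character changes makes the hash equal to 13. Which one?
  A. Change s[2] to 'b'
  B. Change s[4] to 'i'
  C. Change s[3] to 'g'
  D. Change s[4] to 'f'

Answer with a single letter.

Option A: s[2]='c'->'b', delta=(2-3)*7^3 mod 127 = 38, hash=71+38 mod 127 = 109
Option B: s[4]='h'->'i', delta=(9-8)*7^1 mod 127 = 7, hash=71+7 mod 127 = 78
Option C: s[3]='c'->'g', delta=(7-3)*7^2 mod 127 = 69, hash=71+69 mod 127 = 13 <-- target
Option D: s[4]='h'->'f', delta=(6-8)*7^1 mod 127 = 113, hash=71+113 mod 127 = 57

Answer: C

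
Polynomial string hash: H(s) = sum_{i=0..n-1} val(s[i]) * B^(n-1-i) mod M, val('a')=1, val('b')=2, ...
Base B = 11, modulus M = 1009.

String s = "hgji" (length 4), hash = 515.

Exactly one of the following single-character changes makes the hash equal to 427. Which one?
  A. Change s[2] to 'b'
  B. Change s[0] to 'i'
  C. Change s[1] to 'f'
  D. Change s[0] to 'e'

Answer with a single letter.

Answer: A

Derivation:
Option A: s[2]='j'->'b', delta=(2-10)*11^1 mod 1009 = 921, hash=515+921 mod 1009 = 427 <-- target
Option B: s[0]='h'->'i', delta=(9-8)*11^3 mod 1009 = 322, hash=515+322 mod 1009 = 837
Option C: s[1]='g'->'f', delta=(6-7)*11^2 mod 1009 = 888, hash=515+888 mod 1009 = 394
Option D: s[0]='h'->'e', delta=(5-8)*11^3 mod 1009 = 43, hash=515+43 mod 1009 = 558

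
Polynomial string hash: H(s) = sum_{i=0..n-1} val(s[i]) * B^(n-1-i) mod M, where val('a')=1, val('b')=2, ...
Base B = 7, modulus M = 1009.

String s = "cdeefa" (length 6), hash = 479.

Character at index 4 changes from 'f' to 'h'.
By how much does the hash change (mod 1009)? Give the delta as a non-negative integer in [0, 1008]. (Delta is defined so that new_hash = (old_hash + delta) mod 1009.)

Delta formula: (val(new) - val(old)) * B^(n-1-k) mod M
  val('h') - val('f') = 8 - 6 = 2
  B^(n-1-k) = 7^1 mod 1009 = 7
  Delta = 2 * 7 mod 1009 = 14

Answer: 14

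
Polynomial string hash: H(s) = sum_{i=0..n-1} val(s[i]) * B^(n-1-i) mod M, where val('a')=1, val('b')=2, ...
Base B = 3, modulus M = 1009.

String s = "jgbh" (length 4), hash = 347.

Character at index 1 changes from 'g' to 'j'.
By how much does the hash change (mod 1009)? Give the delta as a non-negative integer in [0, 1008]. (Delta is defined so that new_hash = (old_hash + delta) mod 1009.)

Answer: 27

Derivation:
Delta formula: (val(new) - val(old)) * B^(n-1-k) mod M
  val('j') - val('g') = 10 - 7 = 3
  B^(n-1-k) = 3^2 mod 1009 = 9
  Delta = 3 * 9 mod 1009 = 27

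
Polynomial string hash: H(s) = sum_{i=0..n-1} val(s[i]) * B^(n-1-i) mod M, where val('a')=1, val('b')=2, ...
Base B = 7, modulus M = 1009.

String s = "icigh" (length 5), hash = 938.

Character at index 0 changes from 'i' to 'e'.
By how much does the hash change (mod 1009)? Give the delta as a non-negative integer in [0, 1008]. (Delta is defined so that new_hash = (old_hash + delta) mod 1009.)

Answer: 486

Derivation:
Delta formula: (val(new) - val(old)) * B^(n-1-k) mod M
  val('e') - val('i') = 5 - 9 = -4
  B^(n-1-k) = 7^4 mod 1009 = 383
  Delta = -4 * 383 mod 1009 = 486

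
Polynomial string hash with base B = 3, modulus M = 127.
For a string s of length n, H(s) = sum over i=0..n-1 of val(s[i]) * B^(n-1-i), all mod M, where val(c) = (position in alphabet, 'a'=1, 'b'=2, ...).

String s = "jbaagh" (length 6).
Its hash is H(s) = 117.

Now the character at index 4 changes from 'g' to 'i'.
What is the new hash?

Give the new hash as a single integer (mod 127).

Answer: 123

Derivation:
val('g') = 7, val('i') = 9
Position k = 4, exponent = n-1-k = 1
B^1 mod M = 3^1 mod 127 = 3
Delta = (9 - 7) * 3 mod 127 = 6
New hash = (117 + 6) mod 127 = 123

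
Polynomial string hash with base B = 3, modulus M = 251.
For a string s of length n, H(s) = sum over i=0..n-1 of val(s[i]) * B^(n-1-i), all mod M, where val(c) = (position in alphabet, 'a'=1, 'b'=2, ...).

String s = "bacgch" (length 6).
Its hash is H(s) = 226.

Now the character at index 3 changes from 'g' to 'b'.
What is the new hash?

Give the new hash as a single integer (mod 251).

Answer: 181

Derivation:
val('g') = 7, val('b') = 2
Position k = 3, exponent = n-1-k = 2
B^2 mod M = 3^2 mod 251 = 9
Delta = (2 - 7) * 9 mod 251 = 206
New hash = (226 + 206) mod 251 = 181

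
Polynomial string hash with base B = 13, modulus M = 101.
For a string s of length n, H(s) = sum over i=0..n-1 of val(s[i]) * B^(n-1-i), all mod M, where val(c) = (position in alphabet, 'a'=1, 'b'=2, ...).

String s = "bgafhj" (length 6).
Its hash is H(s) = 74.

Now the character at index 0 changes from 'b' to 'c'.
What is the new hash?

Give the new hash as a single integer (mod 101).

Answer: 91

Derivation:
val('b') = 2, val('c') = 3
Position k = 0, exponent = n-1-k = 5
B^5 mod M = 13^5 mod 101 = 17
Delta = (3 - 2) * 17 mod 101 = 17
New hash = (74 + 17) mod 101 = 91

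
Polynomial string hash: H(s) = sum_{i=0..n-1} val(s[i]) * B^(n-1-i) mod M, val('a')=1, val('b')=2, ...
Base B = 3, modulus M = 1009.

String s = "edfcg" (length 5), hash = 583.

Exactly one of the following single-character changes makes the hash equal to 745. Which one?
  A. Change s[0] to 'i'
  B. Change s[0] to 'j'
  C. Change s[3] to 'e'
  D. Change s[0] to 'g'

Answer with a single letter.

Answer: D

Derivation:
Option A: s[0]='e'->'i', delta=(9-5)*3^4 mod 1009 = 324, hash=583+324 mod 1009 = 907
Option B: s[0]='e'->'j', delta=(10-5)*3^4 mod 1009 = 405, hash=583+405 mod 1009 = 988
Option C: s[3]='c'->'e', delta=(5-3)*3^1 mod 1009 = 6, hash=583+6 mod 1009 = 589
Option D: s[0]='e'->'g', delta=(7-5)*3^4 mod 1009 = 162, hash=583+162 mod 1009 = 745 <-- target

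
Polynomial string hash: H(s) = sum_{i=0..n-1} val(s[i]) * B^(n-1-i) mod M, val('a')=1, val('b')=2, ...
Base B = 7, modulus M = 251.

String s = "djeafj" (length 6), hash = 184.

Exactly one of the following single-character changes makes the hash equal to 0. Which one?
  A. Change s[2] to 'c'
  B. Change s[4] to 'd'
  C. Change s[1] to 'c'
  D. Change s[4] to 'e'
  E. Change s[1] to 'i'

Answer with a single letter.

Option A: s[2]='e'->'c', delta=(3-5)*7^3 mod 251 = 67, hash=184+67 mod 251 = 0 <-- target
Option B: s[4]='f'->'d', delta=(4-6)*7^1 mod 251 = 237, hash=184+237 mod 251 = 170
Option C: s[1]='j'->'c', delta=(3-10)*7^4 mod 251 = 10, hash=184+10 mod 251 = 194
Option D: s[4]='f'->'e', delta=(5-6)*7^1 mod 251 = 244, hash=184+244 mod 251 = 177
Option E: s[1]='j'->'i', delta=(9-10)*7^4 mod 251 = 109, hash=184+109 mod 251 = 42

Answer: A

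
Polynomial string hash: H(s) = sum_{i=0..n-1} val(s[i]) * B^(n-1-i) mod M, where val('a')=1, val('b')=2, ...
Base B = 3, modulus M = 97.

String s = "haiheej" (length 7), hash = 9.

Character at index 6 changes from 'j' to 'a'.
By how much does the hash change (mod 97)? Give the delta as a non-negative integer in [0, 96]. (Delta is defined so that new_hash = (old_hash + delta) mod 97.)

Answer: 88

Derivation:
Delta formula: (val(new) - val(old)) * B^(n-1-k) mod M
  val('a') - val('j') = 1 - 10 = -9
  B^(n-1-k) = 3^0 mod 97 = 1
  Delta = -9 * 1 mod 97 = 88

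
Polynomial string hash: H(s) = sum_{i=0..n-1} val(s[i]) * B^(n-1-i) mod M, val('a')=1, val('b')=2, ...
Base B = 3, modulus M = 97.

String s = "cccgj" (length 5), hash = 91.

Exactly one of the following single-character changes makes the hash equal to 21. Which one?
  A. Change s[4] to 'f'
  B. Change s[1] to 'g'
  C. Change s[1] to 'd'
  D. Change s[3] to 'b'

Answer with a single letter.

Answer: C

Derivation:
Option A: s[4]='j'->'f', delta=(6-10)*3^0 mod 97 = 93, hash=91+93 mod 97 = 87
Option B: s[1]='c'->'g', delta=(7-3)*3^3 mod 97 = 11, hash=91+11 mod 97 = 5
Option C: s[1]='c'->'d', delta=(4-3)*3^3 mod 97 = 27, hash=91+27 mod 97 = 21 <-- target
Option D: s[3]='g'->'b', delta=(2-7)*3^1 mod 97 = 82, hash=91+82 mod 97 = 76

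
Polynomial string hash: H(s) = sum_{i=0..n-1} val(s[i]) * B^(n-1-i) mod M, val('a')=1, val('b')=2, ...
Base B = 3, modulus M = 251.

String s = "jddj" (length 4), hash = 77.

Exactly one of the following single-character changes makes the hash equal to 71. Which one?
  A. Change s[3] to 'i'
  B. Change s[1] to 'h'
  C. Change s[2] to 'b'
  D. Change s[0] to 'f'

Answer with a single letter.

Answer: C

Derivation:
Option A: s[3]='j'->'i', delta=(9-10)*3^0 mod 251 = 250, hash=77+250 mod 251 = 76
Option B: s[1]='d'->'h', delta=(8-4)*3^2 mod 251 = 36, hash=77+36 mod 251 = 113
Option C: s[2]='d'->'b', delta=(2-4)*3^1 mod 251 = 245, hash=77+245 mod 251 = 71 <-- target
Option D: s[0]='j'->'f', delta=(6-10)*3^3 mod 251 = 143, hash=77+143 mod 251 = 220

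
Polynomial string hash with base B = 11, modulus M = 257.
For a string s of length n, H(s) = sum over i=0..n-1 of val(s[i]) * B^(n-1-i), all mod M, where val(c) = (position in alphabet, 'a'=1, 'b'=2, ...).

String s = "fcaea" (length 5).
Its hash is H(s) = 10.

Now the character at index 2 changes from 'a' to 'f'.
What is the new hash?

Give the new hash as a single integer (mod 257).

Answer: 101

Derivation:
val('a') = 1, val('f') = 6
Position k = 2, exponent = n-1-k = 2
B^2 mod M = 11^2 mod 257 = 121
Delta = (6 - 1) * 121 mod 257 = 91
New hash = (10 + 91) mod 257 = 101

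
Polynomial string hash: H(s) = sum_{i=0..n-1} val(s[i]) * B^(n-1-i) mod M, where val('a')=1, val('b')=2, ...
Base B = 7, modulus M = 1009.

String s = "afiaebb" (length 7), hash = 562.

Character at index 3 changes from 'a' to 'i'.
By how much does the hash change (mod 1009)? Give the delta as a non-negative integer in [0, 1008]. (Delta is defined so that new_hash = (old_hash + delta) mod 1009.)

Answer: 726

Derivation:
Delta formula: (val(new) - val(old)) * B^(n-1-k) mod M
  val('i') - val('a') = 9 - 1 = 8
  B^(n-1-k) = 7^3 mod 1009 = 343
  Delta = 8 * 343 mod 1009 = 726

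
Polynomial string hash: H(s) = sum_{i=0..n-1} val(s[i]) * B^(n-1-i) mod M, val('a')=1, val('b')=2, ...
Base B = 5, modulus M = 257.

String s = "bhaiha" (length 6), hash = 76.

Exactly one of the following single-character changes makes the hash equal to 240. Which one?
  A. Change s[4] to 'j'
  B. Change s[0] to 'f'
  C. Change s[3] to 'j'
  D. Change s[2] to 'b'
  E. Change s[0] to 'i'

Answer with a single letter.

Option A: s[4]='h'->'j', delta=(10-8)*5^1 mod 257 = 10, hash=76+10 mod 257 = 86
Option B: s[0]='b'->'f', delta=(6-2)*5^5 mod 257 = 164, hash=76+164 mod 257 = 240 <-- target
Option C: s[3]='i'->'j', delta=(10-9)*5^2 mod 257 = 25, hash=76+25 mod 257 = 101
Option D: s[2]='a'->'b', delta=(2-1)*5^3 mod 257 = 125, hash=76+125 mod 257 = 201
Option E: s[0]='b'->'i', delta=(9-2)*5^5 mod 257 = 30, hash=76+30 mod 257 = 106

Answer: B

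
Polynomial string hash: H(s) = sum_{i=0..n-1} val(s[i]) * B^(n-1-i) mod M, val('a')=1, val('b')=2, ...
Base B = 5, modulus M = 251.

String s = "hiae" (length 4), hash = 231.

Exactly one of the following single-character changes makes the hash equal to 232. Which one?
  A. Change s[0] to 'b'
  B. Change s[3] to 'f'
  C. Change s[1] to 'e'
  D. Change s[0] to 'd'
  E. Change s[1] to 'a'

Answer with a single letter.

Option A: s[0]='h'->'b', delta=(2-8)*5^3 mod 251 = 3, hash=231+3 mod 251 = 234
Option B: s[3]='e'->'f', delta=(6-5)*5^0 mod 251 = 1, hash=231+1 mod 251 = 232 <-- target
Option C: s[1]='i'->'e', delta=(5-9)*5^2 mod 251 = 151, hash=231+151 mod 251 = 131
Option D: s[0]='h'->'d', delta=(4-8)*5^3 mod 251 = 2, hash=231+2 mod 251 = 233
Option E: s[1]='i'->'a', delta=(1-9)*5^2 mod 251 = 51, hash=231+51 mod 251 = 31

Answer: B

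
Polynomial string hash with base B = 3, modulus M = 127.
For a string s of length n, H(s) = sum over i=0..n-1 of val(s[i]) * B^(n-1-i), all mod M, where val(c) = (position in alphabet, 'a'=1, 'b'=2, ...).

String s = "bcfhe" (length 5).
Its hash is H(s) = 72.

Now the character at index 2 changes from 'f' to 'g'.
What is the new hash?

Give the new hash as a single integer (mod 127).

Answer: 81

Derivation:
val('f') = 6, val('g') = 7
Position k = 2, exponent = n-1-k = 2
B^2 mod M = 3^2 mod 127 = 9
Delta = (7 - 6) * 9 mod 127 = 9
New hash = (72 + 9) mod 127 = 81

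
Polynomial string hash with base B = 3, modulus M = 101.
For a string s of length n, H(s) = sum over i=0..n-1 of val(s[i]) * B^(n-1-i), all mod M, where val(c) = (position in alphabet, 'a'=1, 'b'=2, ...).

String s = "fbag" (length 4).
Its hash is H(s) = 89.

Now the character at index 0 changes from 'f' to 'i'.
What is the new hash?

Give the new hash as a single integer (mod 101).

Answer: 69

Derivation:
val('f') = 6, val('i') = 9
Position k = 0, exponent = n-1-k = 3
B^3 mod M = 3^3 mod 101 = 27
Delta = (9 - 6) * 27 mod 101 = 81
New hash = (89 + 81) mod 101 = 69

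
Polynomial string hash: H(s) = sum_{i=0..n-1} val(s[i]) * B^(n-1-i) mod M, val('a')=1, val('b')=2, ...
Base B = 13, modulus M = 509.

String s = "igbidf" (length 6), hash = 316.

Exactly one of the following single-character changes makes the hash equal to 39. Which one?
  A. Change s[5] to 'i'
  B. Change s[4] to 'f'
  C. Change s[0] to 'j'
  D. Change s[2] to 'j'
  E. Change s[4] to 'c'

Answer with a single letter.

Option A: s[5]='f'->'i', delta=(9-6)*13^0 mod 509 = 3, hash=316+3 mod 509 = 319
Option B: s[4]='d'->'f', delta=(6-4)*13^1 mod 509 = 26, hash=316+26 mod 509 = 342
Option C: s[0]='i'->'j', delta=(10-9)*13^5 mod 509 = 232, hash=316+232 mod 509 = 39 <-- target
Option D: s[2]='b'->'j', delta=(10-2)*13^3 mod 509 = 270, hash=316+270 mod 509 = 77
Option E: s[4]='d'->'c', delta=(3-4)*13^1 mod 509 = 496, hash=316+496 mod 509 = 303

Answer: C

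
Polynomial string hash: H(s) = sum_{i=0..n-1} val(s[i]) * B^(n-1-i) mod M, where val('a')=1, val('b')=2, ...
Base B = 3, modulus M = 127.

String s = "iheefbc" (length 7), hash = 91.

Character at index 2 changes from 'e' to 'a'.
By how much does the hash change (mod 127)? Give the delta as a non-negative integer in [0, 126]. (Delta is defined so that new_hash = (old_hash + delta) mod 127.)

Delta formula: (val(new) - val(old)) * B^(n-1-k) mod M
  val('a') - val('e') = 1 - 5 = -4
  B^(n-1-k) = 3^4 mod 127 = 81
  Delta = -4 * 81 mod 127 = 57

Answer: 57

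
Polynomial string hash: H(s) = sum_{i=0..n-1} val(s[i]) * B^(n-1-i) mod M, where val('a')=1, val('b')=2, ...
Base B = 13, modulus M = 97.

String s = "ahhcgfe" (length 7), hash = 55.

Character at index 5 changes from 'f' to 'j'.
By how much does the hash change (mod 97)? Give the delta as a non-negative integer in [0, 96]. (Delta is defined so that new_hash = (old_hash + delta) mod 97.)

Delta formula: (val(new) - val(old)) * B^(n-1-k) mod M
  val('j') - val('f') = 10 - 6 = 4
  B^(n-1-k) = 13^1 mod 97 = 13
  Delta = 4 * 13 mod 97 = 52

Answer: 52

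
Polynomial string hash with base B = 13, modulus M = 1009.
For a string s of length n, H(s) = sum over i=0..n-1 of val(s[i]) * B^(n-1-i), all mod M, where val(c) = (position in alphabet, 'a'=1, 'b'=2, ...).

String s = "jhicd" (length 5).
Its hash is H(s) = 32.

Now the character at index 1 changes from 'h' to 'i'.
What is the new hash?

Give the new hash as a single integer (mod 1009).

Answer: 211

Derivation:
val('h') = 8, val('i') = 9
Position k = 1, exponent = n-1-k = 3
B^3 mod M = 13^3 mod 1009 = 179
Delta = (9 - 8) * 179 mod 1009 = 179
New hash = (32 + 179) mod 1009 = 211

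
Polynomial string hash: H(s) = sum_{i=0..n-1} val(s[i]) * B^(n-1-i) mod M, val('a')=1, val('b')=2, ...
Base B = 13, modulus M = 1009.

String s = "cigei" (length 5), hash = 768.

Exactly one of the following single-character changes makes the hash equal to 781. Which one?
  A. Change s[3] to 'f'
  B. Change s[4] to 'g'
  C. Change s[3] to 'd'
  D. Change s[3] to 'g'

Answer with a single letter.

Answer: A

Derivation:
Option A: s[3]='e'->'f', delta=(6-5)*13^1 mod 1009 = 13, hash=768+13 mod 1009 = 781 <-- target
Option B: s[4]='i'->'g', delta=(7-9)*13^0 mod 1009 = 1007, hash=768+1007 mod 1009 = 766
Option C: s[3]='e'->'d', delta=(4-5)*13^1 mod 1009 = 996, hash=768+996 mod 1009 = 755
Option D: s[3]='e'->'g', delta=(7-5)*13^1 mod 1009 = 26, hash=768+26 mod 1009 = 794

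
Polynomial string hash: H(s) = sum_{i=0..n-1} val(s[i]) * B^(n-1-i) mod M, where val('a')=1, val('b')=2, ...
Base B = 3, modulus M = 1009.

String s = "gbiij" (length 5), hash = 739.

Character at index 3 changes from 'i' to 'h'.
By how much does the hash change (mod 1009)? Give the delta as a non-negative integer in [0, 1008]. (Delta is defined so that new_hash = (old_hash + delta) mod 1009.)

Delta formula: (val(new) - val(old)) * B^(n-1-k) mod M
  val('h') - val('i') = 8 - 9 = -1
  B^(n-1-k) = 3^1 mod 1009 = 3
  Delta = -1 * 3 mod 1009 = 1006

Answer: 1006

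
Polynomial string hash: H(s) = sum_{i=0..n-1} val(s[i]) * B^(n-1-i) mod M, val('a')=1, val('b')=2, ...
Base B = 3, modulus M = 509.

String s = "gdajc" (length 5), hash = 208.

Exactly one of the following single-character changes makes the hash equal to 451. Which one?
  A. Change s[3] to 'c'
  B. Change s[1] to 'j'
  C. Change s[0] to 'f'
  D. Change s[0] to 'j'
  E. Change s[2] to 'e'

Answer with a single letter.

Option A: s[3]='j'->'c', delta=(3-10)*3^1 mod 509 = 488, hash=208+488 mod 509 = 187
Option B: s[1]='d'->'j', delta=(10-4)*3^3 mod 509 = 162, hash=208+162 mod 509 = 370
Option C: s[0]='g'->'f', delta=(6-7)*3^4 mod 509 = 428, hash=208+428 mod 509 = 127
Option D: s[0]='g'->'j', delta=(10-7)*3^4 mod 509 = 243, hash=208+243 mod 509 = 451 <-- target
Option E: s[2]='a'->'e', delta=(5-1)*3^2 mod 509 = 36, hash=208+36 mod 509 = 244

Answer: D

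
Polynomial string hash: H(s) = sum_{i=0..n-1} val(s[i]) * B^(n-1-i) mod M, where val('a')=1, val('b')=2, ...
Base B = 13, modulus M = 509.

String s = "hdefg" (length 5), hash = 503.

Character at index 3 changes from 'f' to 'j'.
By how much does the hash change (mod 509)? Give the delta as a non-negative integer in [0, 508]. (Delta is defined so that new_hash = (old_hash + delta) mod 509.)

Delta formula: (val(new) - val(old)) * B^(n-1-k) mod M
  val('j') - val('f') = 10 - 6 = 4
  B^(n-1-k) = 13^1 mod 509 = 13
  Delta = 4 * 13 mod 509 = 52

Answer: 52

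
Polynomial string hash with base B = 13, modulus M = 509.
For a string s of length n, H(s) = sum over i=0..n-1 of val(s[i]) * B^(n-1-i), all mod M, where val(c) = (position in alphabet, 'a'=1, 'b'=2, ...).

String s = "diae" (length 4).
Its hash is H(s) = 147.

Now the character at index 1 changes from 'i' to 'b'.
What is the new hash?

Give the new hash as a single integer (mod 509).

val('i') = 9, val('b') = 2
Position k = 1, exponent = n-1-k = 2
B^2 mod M = 13^2 mod 509 = 169
Delta = (2 - 9) * 169 mod 509 = 344
New hash = (147 + 344) mod 509 = 491

Answer: 491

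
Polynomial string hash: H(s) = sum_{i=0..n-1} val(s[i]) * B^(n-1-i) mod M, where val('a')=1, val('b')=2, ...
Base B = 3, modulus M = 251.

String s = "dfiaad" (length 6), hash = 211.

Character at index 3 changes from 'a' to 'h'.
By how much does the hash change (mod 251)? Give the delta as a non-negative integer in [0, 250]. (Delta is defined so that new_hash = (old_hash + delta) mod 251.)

Answer: 63

Derivation:
Delta formula: (val(new) - val(old)) * B^(n-1-k) mod M
  val('h') - val('a') = 8 - 1 = 7
  B^(n-1-k) = 3^2 mod 251 = 9
  Delta = 7 * 9 mod 251 = 63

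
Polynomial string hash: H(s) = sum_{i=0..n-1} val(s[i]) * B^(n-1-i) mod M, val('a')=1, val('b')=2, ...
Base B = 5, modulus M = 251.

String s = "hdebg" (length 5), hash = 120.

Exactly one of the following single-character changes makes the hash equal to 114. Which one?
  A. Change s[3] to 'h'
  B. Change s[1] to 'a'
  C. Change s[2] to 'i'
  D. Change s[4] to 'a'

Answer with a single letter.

Answer: D

Derivation:
Option A: s[3]='b'->'h', delta=(8-2)*5^1 mod 251 = 30, hash=120+30 mod 251 = 150
Option B: s[1]='d'->'a', delta=(1-4)*5^3 mod 251 = 127, hash=120+127 mod 251 = 247
Option C: s[2]='e'->'i', delta=(9-5)*5^2 mod 251 = 100, hash=120+100 mod 251 = 220
Option D: s[4]='g'->'a', delta=(1-7)*5^0 mod 251 = 245, hash=120+245 mod 251 = 114 <-- target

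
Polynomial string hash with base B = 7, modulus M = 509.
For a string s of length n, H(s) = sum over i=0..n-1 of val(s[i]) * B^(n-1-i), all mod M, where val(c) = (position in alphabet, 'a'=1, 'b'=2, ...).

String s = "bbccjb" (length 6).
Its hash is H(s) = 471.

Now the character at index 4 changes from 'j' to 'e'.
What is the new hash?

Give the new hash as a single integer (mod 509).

Answer: 436

Derivation:
val('j') = 10, val('e') = 5
Position k = 4, exponent = n-1-k = 1
B^1 mod M = 7^1 mod 509 = 7
Delta = (5 - 10) * 7 mod 509 = 474
New hash = (471 + 474) mod 509 = 436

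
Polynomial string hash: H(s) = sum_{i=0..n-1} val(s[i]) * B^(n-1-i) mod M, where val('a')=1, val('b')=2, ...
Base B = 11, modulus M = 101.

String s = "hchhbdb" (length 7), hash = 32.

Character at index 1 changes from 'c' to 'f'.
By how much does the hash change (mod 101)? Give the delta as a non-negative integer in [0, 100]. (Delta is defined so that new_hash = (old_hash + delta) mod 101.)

Delta formula: (val(new) - val(old)) * B^(n-1-k) mod M
  val('f') - val('c') = 6 - 3 = 3
  B^(n-1-k) = 11^5 mod 101 = 57
  Delta = 3 * 57 mod 101 = 70

Answer: 70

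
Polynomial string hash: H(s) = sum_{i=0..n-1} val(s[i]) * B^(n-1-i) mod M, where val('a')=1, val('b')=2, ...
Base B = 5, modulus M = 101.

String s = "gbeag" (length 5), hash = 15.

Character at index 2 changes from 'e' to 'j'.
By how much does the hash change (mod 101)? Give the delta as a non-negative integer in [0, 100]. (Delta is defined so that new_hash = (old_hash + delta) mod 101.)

Delta formula: (val(new) - val(old)) * B^(n-1-k) mod M
  val('j') - val('e') = 10 - 5 = 5
  B^(n-1-k) = 5^2 mod 101 = 25
  Delta = 5 * 25 mod 101 = 24

Answer: 24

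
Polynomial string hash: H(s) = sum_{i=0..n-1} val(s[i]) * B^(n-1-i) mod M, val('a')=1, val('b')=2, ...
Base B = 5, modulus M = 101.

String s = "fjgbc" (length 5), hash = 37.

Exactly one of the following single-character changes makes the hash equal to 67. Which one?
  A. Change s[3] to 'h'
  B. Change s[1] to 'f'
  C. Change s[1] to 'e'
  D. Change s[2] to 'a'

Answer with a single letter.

Answer: A

Derivation:
Option A: s[3]='b'->'h', delta=(8-2)*5^1 mod 101 = 30, hash=37+30 mod 101 = 67 <-- target
Option B: s[1]='j'->'f', delta=(6-10)*5^3 mod 101 = 5, hash=37+5 mod 101 = 42
Option C: s[1]='j'->'e', delta=(5-10)*5^3 mod 101 = 82, hash=37+82 mod 101 = 18
Option D: s[2]='g'->'a', delta=(1-7)*5^2 mod 101 = 52, hash=37+52 mod 101 = 89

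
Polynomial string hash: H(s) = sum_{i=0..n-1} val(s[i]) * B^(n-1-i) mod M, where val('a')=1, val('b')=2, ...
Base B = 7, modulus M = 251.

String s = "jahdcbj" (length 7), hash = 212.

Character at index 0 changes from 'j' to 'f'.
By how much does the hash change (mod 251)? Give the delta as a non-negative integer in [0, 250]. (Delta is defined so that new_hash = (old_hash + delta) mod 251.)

Delta formula: (val(new) - val(old)) * B^(n-1-k) mod M
  val('f') - val('j') = 6 - 10 = -4
  B^(n-1-k) = 7^6 mod 251 = 181
  Delta = -4 * 181 mod 251 = 29

Answer: 29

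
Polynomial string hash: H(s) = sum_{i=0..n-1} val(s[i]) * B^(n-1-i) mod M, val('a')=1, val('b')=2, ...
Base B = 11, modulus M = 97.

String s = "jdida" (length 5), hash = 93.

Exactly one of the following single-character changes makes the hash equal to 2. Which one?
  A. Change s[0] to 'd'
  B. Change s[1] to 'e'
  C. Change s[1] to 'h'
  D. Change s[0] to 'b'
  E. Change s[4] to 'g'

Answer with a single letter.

Option A: s[0]='j'->'d', delta=(4-10)*11^4 mod 97 = 36, hash=93+36 mod 97 = 32
Option B: s[1]='d'->'e', delta=(5-4)*11^3 mod 97 = 70, hash=93+70 mod 97 = 66
Option C: s[1]='d'->'h', delta=(8-4)*11^3 mod 97 = 86, hash=93+86 mod 97 = 82
Option D: s[0]='j'->'b', delta=(2-10)*11^4 mod 97 = 48, hash=93+48 mod 97 = 44
Option E: s[4]='a'->'g', delta=(7-1)*11^0 mod 97 = 6, hash=93+6 mod 97 = 2 <-- target

Answer: E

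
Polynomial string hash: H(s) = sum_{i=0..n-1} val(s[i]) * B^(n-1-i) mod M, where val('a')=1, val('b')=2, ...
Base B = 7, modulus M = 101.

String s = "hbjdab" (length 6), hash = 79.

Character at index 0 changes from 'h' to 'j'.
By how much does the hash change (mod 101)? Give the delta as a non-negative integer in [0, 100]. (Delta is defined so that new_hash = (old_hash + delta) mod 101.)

Delta formula: (val(new) - val(old)) * B^(n-1-k) mod M
  val('j') - val('h') = 10 - 8 = 2
  B^(n-1-k) = 7^5 mod 101 = 41
  Delta = 2 * 41 mod 101 = 82

Answer: 82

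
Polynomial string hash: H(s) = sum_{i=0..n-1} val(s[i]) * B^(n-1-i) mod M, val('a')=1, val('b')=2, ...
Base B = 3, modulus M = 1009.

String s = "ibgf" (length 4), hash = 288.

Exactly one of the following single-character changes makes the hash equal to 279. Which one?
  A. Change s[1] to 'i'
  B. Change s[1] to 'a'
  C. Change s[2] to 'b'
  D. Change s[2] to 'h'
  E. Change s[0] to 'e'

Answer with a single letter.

Option A: s[1]='b'->'i', delta=(9-2)*3^2 mod 1009 = 63, hash=288+63 mod 1009 = 351
Option B: s[1]='b'->'a', delta=(1-2)*3^2 mod 1009 = 1000, hash=288+1000 mod 1009 = 279 <-- target
Option C: s[2]='g'->'b', delta=(2-7)*3^1 mod 1009 = 994, hash=288+994 mod 1009 = 273
Option D: s[2]='g'->'h', delta=(8-7)*3^1 mod 1009 = 3, hash=288+3 mod 1009 = 291
Option E: s[0]='i'->'e', delta=(5-9)*3^3 mod 1009 = 901, hash=288+901 mod 1009 = 180

Answer: B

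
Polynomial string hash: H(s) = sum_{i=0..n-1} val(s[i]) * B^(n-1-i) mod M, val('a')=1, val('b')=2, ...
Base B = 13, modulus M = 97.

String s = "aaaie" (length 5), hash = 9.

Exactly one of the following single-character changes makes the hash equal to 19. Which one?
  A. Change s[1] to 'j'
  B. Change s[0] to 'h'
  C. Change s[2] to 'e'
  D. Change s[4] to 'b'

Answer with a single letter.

Option A: s[1]='a'->'j', delta=(10-1)*13^3 mod 97 = 82, hash=9+82 mod 97 = 91
Option B: s[0]='a'->'h', delta=(8-1)*13^4 mod 97 = 10, hash=9+10 mod 97 = 19 <-- target
Option C: s[2]='a'->'e', delta=(5-1)*13^2 mod 97 = 94, hash=9+94 mod 97 = 6
Option D: s[4]='e'->'b', delta=(2-5)*13^0 mod 97 = 94, hash=9+94 mod 97 = 6

Answer: B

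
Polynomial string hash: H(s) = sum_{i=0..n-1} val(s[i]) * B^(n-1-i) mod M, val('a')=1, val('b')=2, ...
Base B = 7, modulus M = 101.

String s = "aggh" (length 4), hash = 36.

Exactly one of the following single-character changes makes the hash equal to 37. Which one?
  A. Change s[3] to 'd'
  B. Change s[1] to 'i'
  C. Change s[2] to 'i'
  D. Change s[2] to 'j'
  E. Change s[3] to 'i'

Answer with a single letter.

Option A: s[3]='h'->'d', delta=(4-8)*7^0 mod 101 = 97, hash=36+97 mod 101 = 32
Option B: s[1]='g'->'i', delta=(9-7)*7^2 mod 101 = 98, hash=36+98 mod 101 = 33
Option C: s[2]='g'->'i', delta=(9-7)*7^1 mod 101 = 14, hash=36+14 mod 101 = 50
Option D: s[2]='g'->'j', delta=(10-7)*7^1 mod 101 = 21, hash=36+21 mod 101 = 57
Option E: s[3]='h'->'i', delta=(9-8)*7^0 mod 101 = 1, hash=36+1 mod 101 = 37 <-- target

Answer: E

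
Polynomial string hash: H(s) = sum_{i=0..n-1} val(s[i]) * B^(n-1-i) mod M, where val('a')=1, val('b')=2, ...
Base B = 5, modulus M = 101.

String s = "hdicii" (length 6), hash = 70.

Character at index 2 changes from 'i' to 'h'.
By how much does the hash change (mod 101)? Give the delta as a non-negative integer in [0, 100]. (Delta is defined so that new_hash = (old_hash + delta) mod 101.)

Delta formula: (val(new) - val(old)) * B^(n-1-k) mod M
  val('h') - val('i') = 8 - 9 = -1
  B^(n-1-k) = 5^3 mod 101 = 24
  Delta = -1 * 24 mod 101 = 77

Answer: 77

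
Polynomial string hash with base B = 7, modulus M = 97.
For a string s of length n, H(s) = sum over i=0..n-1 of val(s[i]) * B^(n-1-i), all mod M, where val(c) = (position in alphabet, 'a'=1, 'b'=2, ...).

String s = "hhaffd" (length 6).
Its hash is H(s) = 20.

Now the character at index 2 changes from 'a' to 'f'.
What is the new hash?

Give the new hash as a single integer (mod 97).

val('a') = 1, val('f') = 6
Position k = 2, exponent = n-1-k = 3
B^3 mod M = 7^3 mod 97 = 52
Delta = (6 - 1) * 52 mod 97 = 66
New hash = (20 + 66) mod 97 = 86

Answer: 86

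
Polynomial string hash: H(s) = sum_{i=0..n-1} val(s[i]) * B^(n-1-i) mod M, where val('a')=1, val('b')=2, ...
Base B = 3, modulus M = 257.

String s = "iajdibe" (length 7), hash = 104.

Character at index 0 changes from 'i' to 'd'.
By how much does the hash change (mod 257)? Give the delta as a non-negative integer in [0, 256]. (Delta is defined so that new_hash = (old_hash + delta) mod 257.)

Answer: 210

Derivation:
Delta formula: (val(new) - val(old)) * B^(n-1-k) mod M
  val('d') - val('i') = 4 - 9 = -5
  B^(n-1-k) = 3^6 mod 257 = 215
  Delta = -5 * 215 mod 257 = 210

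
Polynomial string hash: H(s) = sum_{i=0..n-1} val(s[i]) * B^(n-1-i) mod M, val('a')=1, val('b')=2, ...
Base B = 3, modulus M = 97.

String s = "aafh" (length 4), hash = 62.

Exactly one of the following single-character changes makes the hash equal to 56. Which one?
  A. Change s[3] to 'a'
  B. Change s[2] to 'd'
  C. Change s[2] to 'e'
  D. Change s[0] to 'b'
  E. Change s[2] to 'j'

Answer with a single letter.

Answer: B

Derivation:
Option A: s[3]='h'->'a', delta=(1-8)*3^0 mod 97 = 90, hash=62+90 mod 97 = 55
Option B: s[2]='f'->'d', delta=(4-6)*3^1 mod 97 = 91, hash=62+91 mod 97 = 56 <-- target
Option C: s[2]='f'->'e', delta=(5-6)*3^1 mod 97 = 94, hash=62+94 mod 97 = 59
Option D: s[0]='a'->'b', delta=(2-1)*3^3 mod 97 = 27, hash=62+27 mod 97 = 89
Option E: s[2]='f'->'j', delta=(10-6)*3^1 mod 97 = 12, hash=62+12 mod 97 = 74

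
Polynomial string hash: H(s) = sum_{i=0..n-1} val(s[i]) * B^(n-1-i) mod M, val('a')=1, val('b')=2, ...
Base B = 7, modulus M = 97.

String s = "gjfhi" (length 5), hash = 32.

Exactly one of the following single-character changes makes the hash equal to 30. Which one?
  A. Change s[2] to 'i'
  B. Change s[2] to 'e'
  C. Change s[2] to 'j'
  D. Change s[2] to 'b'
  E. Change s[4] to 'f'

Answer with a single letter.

Option A: s[2]='f'->'i', delta=(9-6)*7^2 mod 97 = 50, hash=32+50 mod 97 = 82
Option B: s[2]='f'->'e', delta=(5-6)*7^2 mod 97 = 48, hash=32+48 mod 97 = 80
Option C: s[2]='f'->'j', delta=(10-6)*7^2 mod 97 = 2, hash=32+2 mod 97 = 34
Option D: s[2]='f'->'b', delta=(2-6)*7^2 mod 97 = 95, hash=32+95 mod 97 = 30 <-- target
Option E: s[4]='i'->'f', delta=(6-9)*7^0 mod 97 = 94, hash=32+94 mod 97 = 29

Answer: D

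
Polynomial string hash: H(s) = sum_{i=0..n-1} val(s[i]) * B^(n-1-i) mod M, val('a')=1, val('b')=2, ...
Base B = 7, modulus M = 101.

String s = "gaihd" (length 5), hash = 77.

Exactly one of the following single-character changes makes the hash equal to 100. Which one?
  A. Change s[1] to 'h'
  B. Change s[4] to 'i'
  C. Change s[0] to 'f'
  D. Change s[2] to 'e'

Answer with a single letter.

Answer: C

Derivation:
Option A: s[1]='a'->'h', delta=(8-1)*7^3 mod 101 = 78, hash=77+78 mod 101 = 54
Option B: s[4]='d'->'i', delta=(9-4)*7^0 mod 101 = 5, hash=77+5 mod 101 = 82
Option C: s[0]='g'->'f', delta=(6-7)*7^4 mod 101 = 23, hash=77+23 mod 101 = 100 <-- target
Option D: s[2]='i'->'e', delta=(5-9)*7^2 mod 101 = 6, hash=77+6 mod 101 = 83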